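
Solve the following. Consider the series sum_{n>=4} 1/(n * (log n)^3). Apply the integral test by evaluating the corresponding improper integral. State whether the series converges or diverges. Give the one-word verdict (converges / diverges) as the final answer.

Let f(x) = 1/(x*log(x)^3). Then f is positive, continuous, and decreasing on [4, infinity), so the integral test applies.
Compute the improper integral int_{4}^infinity f(x) dx:
  antiderivative F(x) = -1/(2*log(x)^2).
  F(x) -> 0 as x -> infinity.  int = 0 - F(4) = 1/(2*log(4)^2) < infinity. By the integral test, the series converges.

converges


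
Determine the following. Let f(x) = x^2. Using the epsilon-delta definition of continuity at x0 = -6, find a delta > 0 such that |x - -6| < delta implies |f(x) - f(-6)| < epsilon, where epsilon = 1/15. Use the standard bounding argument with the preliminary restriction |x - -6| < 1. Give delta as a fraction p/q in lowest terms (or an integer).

Factor: |x^2 - (-6)^2| = |x - -6| * |x + -6|.
Impose |x - -6| < 1 first. Then |x + -6| = |(x - -6) + 2*(-6)| <= |x - -6| + 2*|-6| < 1 + 12 = 13.
So |x^2 - (-6)^2| < delta * 13.
We need delta * 13 <= 1/15, i.e. delta <= 1/15/13 = 1/195.
Since 1/195 < 1, this is tighter than 1; take delta = 1/195.
So delta = 1/195 works.

1/195


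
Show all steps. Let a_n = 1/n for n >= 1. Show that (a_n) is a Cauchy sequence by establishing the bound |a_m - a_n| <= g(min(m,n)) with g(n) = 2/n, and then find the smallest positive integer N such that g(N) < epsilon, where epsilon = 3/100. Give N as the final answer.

For any m, n >= 1, by the triangle inequality:
|a_m - a_n| = |1/m - 1/n| <= 1/m + 1/n <= 2/min(m,n).
So g(n) = 2/n bounds the Cauchy difference. Since g(n) -> 0, (a_n) is Cauchy.
Now solve g(N) < 3/100: 2/N < 3/100 <=> N > 2 / (3/100) = 200/3.
The smallest integer strictly greater than 200/3 is N = 67.
Check: g(67) = 2/67 = 2/67 < 3/100; g(66) = 1/33 >= 3/100. So N = 67.

67


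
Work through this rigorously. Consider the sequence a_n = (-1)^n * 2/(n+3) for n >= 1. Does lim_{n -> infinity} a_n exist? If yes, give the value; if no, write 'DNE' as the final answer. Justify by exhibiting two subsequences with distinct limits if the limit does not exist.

Examine the behaviour of a_n along subsequences.
Even-n subsequence a_{2k} = 2/(2k+3) -> 0. Odd-n subsequence a_{2k+1} = -2/(2k+4) -> 0. Both tend to 0, which suggests the limit is 0; verify directly.
|a_n - 0| = 2/(n+3) < 2/n for every n >= 1.
Given epsilon > 0, choose a positive integer N > 2/epsilon. Then for all n >= N, |a_n| < 2/n <= 2/N < epsilon.
So by the definition of the limit, lim a_n exists and equals 0.

0


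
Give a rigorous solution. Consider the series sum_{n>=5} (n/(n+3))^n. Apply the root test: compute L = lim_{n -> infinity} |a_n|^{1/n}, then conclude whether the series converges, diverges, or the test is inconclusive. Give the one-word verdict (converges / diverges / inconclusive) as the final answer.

Let a_n denote the general term. Form |a_n|^(1/n) and simplify:
|a_n|^(1/n) = n/(n + 3)
Take the limit as n -> infinity: L = 1.
Since L = 1, the root test is inconclusive. (In fact a_n = (n/(n+3))^n -> e^(-3) != 0, so the nth-term test shows divergence; but the root test itself gives no conclusion.)

inconclusive


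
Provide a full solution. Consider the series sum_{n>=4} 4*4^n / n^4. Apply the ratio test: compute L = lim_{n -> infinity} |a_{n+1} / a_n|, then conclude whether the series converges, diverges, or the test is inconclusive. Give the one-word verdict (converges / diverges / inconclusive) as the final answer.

Let a_n denote the general term. Form the ratio a_{n+1}/a_n and simplify:
a_{n+1}/a_n = 4*n^4/(n + 1)^4
Take the limit as n -> infinity: L = 4.
Since L = 4 > 1 (or L = infinity), the ratio test implies the series diverges.

diverges


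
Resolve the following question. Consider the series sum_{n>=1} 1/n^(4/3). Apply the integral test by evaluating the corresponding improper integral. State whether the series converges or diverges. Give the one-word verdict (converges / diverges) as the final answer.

Let f(x) = x^(-4/3). Then f is positive, continuous, and decreasing on [1, infinity), so the integral test applies.
Compute the improper integral int_{1}^infinity f(x) dx:
  antiderivative F(x) = -3/x^(1/3).
  As x -> infinity, F(x) -> 0 (since p = 4/3 > 1).
  So int = F(infinity) - F(1) = 0 - (-3) = 3.
  Finite, so by the integral test, the series converges.

converges


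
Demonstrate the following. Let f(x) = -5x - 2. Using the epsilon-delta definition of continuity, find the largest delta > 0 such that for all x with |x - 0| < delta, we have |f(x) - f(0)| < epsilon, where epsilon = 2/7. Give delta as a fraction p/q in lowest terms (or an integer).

We compute f(0) = -5*(0) - 2 = -2.
|f(x) - f(0)| = |-5x - 2 - (-2)| = |-5(x - 0)| = 5|x - 0|.
We need 5|x - 0| < 2/7, i.e. |x - 0| < 2/7 / 5 = 2/35.
So any delta <= 2/35 works. Conversely, if delta > 2/35, then x = 0 + 2/35 satisfies |x - 0| = 2/35 < delta but |f(x) - f(0)| = 5 * 2/35 = 2/7, which is not < 2/7; so no larger delta works.
Hence the largest such delta is 2/35.

2/35


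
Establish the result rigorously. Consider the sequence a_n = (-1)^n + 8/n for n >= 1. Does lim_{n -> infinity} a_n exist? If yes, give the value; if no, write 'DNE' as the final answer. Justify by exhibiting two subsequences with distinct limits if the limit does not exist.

Examine the behaviour of a_n along subsequences.
a_{2k} = 1 + 8/(2k) -> 1. a_{2k+1} = -1 + 8/(2k+1) -> -1.
Since these two subsequential limits are 1 and -1, distinct, the full sequence cannot converge (a convergent sequence has all subsequences tending to the same limit). So lim a_n does not exist.

DNE


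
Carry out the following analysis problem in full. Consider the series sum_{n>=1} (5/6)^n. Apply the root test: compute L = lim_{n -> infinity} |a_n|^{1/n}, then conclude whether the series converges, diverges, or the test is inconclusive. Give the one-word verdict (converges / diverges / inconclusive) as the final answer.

Let a_n denote the general term. Form |a_n|^(1/n) and simplify:
|a_n|^(1/n) = 5/6
Take the limit as n -> infinity: L = 5/6.
Since L = 5/6 < 1, the root test implies convergence.

converges


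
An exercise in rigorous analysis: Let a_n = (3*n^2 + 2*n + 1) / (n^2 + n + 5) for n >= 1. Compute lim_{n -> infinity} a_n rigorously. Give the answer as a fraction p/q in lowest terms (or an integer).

Divide numerator and denominator by n^2, the highest power:
numerator / n^2 = 3 + 2/n + n^(-2)
denominator / n^2 = 1 + 1/n + 5/n^2
As n -> infinity, all terms of the form c/n^k (k >= 1) tend to 0.
So numerator / n^2 -> 3 and denominator / n^2 -> 1.
Therefore lim a_n = 3.

3


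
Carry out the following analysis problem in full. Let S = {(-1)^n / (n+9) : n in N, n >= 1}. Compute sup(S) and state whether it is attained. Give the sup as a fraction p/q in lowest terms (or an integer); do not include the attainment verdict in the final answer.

Analysis:
- Values: -1/10, 1/11, -1/12, 1/13, -1/14, ...
- Positive terms (even n): 1/(2+9), 1/(4+9), ... decreasing -> max = 1/11 (n=2).
- Negative terms (odd n): -1/(1+9), -1/(3+9), ... increasing -> min = -1/10 (n=1).
- So sup = 1/11 (attained at n=2); inf = -1/10 (attained at n=1).
Conclusion: sup(S) = 1/11, attained in S.

1/11


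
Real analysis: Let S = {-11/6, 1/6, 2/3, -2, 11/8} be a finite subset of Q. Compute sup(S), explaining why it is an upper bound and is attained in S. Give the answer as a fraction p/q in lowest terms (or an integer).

S is finite, so sup(S) = max(S).
Sorted decreasing:
11/8, 2/3, 1/6, -11/6, -2
The extremum is 11/8.
For every x in S, x <= 11/8. And 11/8 is in S, so it is attained.
Therefore sup(S) = 11/8.

11/8


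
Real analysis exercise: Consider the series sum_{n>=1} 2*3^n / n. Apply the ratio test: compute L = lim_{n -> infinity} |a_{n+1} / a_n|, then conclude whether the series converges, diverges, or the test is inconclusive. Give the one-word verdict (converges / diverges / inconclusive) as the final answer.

Let a_n denote the general term. Form the ratio a_{n+1}/a_n and simplify:
a_{n+1}/a_n = 3*n/(n + 1)
Take the limit as n -> infinity: L = 3.
Since L = 3 > 1 (or L = infinity), the ratio test implies the series diverges.

diverges


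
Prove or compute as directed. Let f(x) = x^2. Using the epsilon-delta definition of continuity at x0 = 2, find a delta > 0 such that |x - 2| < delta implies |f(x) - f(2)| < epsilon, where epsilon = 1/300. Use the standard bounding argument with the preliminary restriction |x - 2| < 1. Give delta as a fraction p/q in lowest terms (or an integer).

Factor: |x^2 - (2)^2| = |x - 2| * |x + 2|.
Impose |x - 2| < 1 first. Then |x + 2| = |(x - 2) + 2*(2)| <= |x - 2| + 2*|2| < 1 + 4 = 5.
So |x^2 - (2)^2| < delta * 5.
We need delta * 5 <= 1/300, i.e. delta <= 1/300/5 = 1/1500.
Since 1/1500 < 1, this is tighter than 1; take delta = 1/1500.
So delta = 1/1500 works.

1/1500


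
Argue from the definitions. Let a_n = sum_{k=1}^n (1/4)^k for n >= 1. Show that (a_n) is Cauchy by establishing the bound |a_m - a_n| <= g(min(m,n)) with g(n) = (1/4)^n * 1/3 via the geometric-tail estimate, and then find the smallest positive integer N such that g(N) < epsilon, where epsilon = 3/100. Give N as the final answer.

For m > n >= 1: |a_m - a_n| = sum_{k=n+1}^m (1/4)^k < sum_{k=n+1}^infinity (1/4)^k = (1/4)^(n+1) / (1 - 1/4) = (1/4)^n * (1/4) * (4/3) = (1/4)^n * 1/3.
So g(n) = (1/4)^n / 3. Since g(n) -> 0, (a_n) is Cauchy.
Now solve g(N) < 3/100: (1/4)^N / 3 < 3/100 <=> 4^N > 1 / (3 * 3/100) = 100/9.
Check powers of 4: 4^1 = 4 <= 100/9, 4^2 = 16 > 100/9.
So the smallest such N is 2. Check: g(2) = 1/(3 * 16) = 1/48 < 3/100.

2


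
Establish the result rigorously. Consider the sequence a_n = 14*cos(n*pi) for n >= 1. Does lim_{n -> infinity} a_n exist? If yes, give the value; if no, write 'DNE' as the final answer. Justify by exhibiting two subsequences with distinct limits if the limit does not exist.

Examine the behaviour of a_n along subsequences.
cos(n*pi) = (-1)^n, so a_n = 14*(-1)^n. a_{2k} = 14 -> 14. a_{2k+1} = -14 -> -14.
Since these two subsequential limits are 14 and -14, distinct, the full sequence cannot converge (a convergent sequence has all subsequences tending to the same limit). So lim a_n does not exist.

DNE


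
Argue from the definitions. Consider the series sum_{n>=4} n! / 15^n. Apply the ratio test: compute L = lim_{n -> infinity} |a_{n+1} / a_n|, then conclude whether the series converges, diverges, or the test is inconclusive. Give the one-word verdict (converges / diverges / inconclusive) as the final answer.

Let a_n denote the general term. Form the ratio a_{n+1}/a_n and simplify:
a_{n+1}/a_n = n/15 + 1/15
Take the limit as n -> infinity: L = infinity.
Since L = infinity > 1 (or L = infinity), the ratio test implies the series diverges.

diverges


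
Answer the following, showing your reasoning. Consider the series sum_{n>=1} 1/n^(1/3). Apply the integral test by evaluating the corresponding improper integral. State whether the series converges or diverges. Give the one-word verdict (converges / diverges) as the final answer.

Let f(x) = x^(-1/3). Then f is positive, continuous, and decreasing on [1, infinity), so the integral test applies.
Compute the improper integral int_{1}^infinity f(x) dx:
  antiderivative F(x) = 3*x^(2/3)/2.
  As x -> infinity, F(x) -> infinity (since p = 1/3 < 1).
  So the integral diverges. By the integral test, the series diverges.

diverges


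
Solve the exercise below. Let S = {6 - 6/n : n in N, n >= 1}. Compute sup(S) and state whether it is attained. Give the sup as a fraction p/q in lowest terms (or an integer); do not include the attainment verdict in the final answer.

Analysis:
- Values: 0, 3, 4, 9/2, ... strictly increasing.
- Minimum is 0 (n=1); inf = 0 (attained).
- 6 - 6/n -> 6 from below; sup = 6, not attained.
Conclusion: sup(S) = 6, not attained in S.

6


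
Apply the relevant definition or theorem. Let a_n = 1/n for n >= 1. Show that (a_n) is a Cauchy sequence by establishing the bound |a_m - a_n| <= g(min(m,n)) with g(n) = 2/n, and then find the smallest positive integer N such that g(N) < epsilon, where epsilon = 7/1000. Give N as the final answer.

For any m, n >= 1, by the triangle inequality:
|a_m - a_n| = |1/m - 1/n| <= 1/m + 1/n <= 2/min(m,n).
So g(n) = 2/n bounds the Cauchy difference. Since g(n) -> 0, (a_n) is Cauchy.
Now solve g(N) < 7/1000: 2/N < 7/1000 <=> N > 2 / (7/1000) = 2000/7.
The smallest integer strictly greater than 2000/7 is N = 286.
Check: g(286) = 2/286 = 1/143 < 7/1000; g(285) = 2/285 >= 7/1000. So N = 286.

286


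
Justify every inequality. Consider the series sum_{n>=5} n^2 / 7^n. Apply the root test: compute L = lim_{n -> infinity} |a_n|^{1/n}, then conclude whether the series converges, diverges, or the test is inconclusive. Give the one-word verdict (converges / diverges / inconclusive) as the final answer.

Let a_n denote the general term. Form |a_n|^(1/n) and simplify:
|a_n|^(1/n) = n^(2/n)/7
Take the limit as n -> infinity: L = 1/7.
Since L = 1/7 < 1, the root test implies convergence.

converges


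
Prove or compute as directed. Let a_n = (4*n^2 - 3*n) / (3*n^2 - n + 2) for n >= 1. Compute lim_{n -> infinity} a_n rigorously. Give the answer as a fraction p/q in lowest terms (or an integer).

Divide numerator and denominator by n^2, the highest power:
numerator / n^2 = 4 - 3/n
denominator / n^2 = 3 - 1/n + 2/n^2
As n -> infinity, all terms of the form c/n^k (k >= 1) tend to 0.
So numerator / n^2 -> 4 and denominator / n^2 -> 3.
Therefore lim a_n = 4/3.

4/3


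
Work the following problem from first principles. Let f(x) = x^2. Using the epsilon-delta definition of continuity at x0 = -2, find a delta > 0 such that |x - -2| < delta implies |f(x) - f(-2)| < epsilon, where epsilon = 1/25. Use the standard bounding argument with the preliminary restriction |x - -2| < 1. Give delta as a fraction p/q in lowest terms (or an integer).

Factor: |x^2 - (-2)^2| = |x - -2| * |x + -2|.
Impose |x - -2| < 1 first. Then |x + -2| = |(x - -2) + 2*(-2)| <= |x - -2| + 2*|-2| < 1 + 4 = 5.
So |x^2 - (-2)^2| < delta * 5.
We need delta * 5 <= 1/25, i.e. delta <= 1/25/5 = 1/125.
Since 1/125 < 1, this is tighter than 1; take delta = 1/125.
So delta = 1/125 works.

1/125


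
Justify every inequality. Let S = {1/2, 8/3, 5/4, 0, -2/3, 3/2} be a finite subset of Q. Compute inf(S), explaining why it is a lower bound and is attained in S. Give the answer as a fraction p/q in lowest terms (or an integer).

S is finite, so inf(S) = min(S).
Sorted increasing:
-2/3, 0, 1/2, 5/4, 3/2, 8/3
The extremum is -2/3.
For every x in S, x >= -2/3. And -2/3 is in S, so it is attained.
Therefore inf(S) = -2/3.

-2/3


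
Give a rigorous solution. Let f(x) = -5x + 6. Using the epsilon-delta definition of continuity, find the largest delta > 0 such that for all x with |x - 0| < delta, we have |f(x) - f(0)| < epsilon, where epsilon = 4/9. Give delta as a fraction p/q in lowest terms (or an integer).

We compute f(0) = -5*(0) + 6 = 6.
|f(x) - f(0)| = |-5x + 6 - (6)| = |-5(x - 0)| = 5|x - 0|.
We need 5|x - 0| < 4/9, i.e. |x - 0| < 4/9 / 5 = 4/45.
So any delta <= 4/45 works. Conversely, if delta > 4/45, then x = 0 + 4/45 satisfies |x - 0| = 4/45 < delta but |f(x) - f(0)| = 5 * 4/45 = 4/9, which is not < 4/9; so no larger delta works.
Hence the largest such delta is 4/45.

4/45


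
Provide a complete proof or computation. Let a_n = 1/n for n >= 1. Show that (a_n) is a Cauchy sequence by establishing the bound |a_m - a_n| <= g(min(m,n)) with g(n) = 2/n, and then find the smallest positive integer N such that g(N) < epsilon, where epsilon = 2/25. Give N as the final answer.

For any m, n >= 1, by the triangle inequality:
|a_m - a_n| = |1/m - 1/n| <= 1/m + 1/n <= 2/min(m,n).
So g(n) = 2/n bounds the Cauchy difference. Since g(n) -> 0, (a_n) is Cauchy.
Now solve g(N) < 2/25: 2/N < 2/25 <=> N > 2 / (2/25) = 25.
The smallest integer strictly greater than 25 is N = 26.
Check: g(26) = 2/26 = 1/13 < 2/25; g(25) = 2/25 >= 2/25. So N = 26.

26


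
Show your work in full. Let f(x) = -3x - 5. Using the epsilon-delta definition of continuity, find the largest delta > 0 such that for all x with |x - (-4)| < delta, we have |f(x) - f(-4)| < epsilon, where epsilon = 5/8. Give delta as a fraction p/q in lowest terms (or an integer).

We compute f(-4) = -3*(-4) - 5 = 7.
|f(x) - f(-4)| = |-3x - 5 - (7)| = |-3(x - (-4))| = 3|x - (-4)|.
We need 3|x - (-4)| < 5/8, i.e. |x - (-4)| < 5/8 / 3 = 5/24.
So any delta <= 5/24 works. Conversely, if delta > 5/24, then x = -4 + 5/24 satisfies |x - (-4)| = 5/24 < delta but |f(x) - f(-4)| = 3 * 5/24 = 5/8, which is not < 5/8; so no larger delta works.
Hence the largest such delta is 5/24.

5/24


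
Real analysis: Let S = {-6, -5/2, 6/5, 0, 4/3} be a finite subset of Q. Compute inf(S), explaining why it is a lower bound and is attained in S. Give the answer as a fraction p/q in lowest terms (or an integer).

S is finite, so inf(S) = min(S).
Sorted increasing:
-6, -5/2, 0, 6/5, 4/3
The extremum is -6.
For every x in S, x >= -6. And -6 is in S, so it is attained.
Therefore inf(S) = -6.

-6


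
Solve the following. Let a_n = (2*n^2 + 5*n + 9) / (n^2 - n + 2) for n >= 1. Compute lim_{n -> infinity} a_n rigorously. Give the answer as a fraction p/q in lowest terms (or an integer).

Divide numerator and denominator by n^2, the highest power:
numerator / n^2 = 2 + 5/n + 9/n^2
denominator / n^2 = 1 - 1/n + 2/n^2
As n -> infinity, all terms of the form c/n^k (k >= 1) tend to 0.
So numerator / n^2 -> 2 and denominator / n^2 -> 1.
Therefore lim a_n = 2.

2


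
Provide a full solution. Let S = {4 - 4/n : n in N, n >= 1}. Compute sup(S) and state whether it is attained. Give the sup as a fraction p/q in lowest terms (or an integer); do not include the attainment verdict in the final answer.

Analysis:
- Values: 0, 2, 8/3, 3, ... strictly increasing.
- Minimum is 0 (n=1); inf = 0 (attained).
- 4 - 4/n -> 4 from below; sup = 4, not attained.
Conclusion: sup(S) = 4, not attained in S.

4


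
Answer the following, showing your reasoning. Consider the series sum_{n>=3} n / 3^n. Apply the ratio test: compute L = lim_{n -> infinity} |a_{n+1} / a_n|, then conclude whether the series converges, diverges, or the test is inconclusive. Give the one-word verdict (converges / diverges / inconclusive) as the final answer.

Let a_n denote the general term. Form the ratio a_{n+1}/a_n and simplify:
a_{n+1}/a_n = (n + 1)/(3*n)
Take the limit as n -> infinity: L = 1/3.
Since L = 1/3 < 1, the ratio test implies the series converges.

converges


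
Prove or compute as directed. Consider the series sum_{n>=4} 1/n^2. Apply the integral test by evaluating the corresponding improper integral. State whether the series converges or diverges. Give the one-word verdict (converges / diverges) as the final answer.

Let f(x) = x^(-2). Then f is positive, continuous, and decreasing on [4, infinity), so the integral test applies.
Compute the improper integral int_{4}^infinity f(x) dx:
  antiderivative F(x) = -1/x.
  As x -> infinity, F(x) -> 0 (since p = 2 > 1).
  So int = F(infinity) - F(4) = 0 - (-1/4) = 1/4.
  Finite, so by the integral test, the series converges.

converges


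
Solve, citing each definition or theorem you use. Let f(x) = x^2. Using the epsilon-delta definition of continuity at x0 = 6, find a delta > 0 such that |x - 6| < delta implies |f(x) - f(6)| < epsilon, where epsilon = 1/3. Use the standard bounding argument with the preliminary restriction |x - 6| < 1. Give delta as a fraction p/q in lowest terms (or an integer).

Factor: |x^2 - (6)^2| = |x - 6| * |x + 6|.
Impose |x - 6| < 1 first. Then |x + 6| = |(x - 6) + 2*(6)| <= |x - 6| + 2*|6| < 1 + 12 = 13.
So |x^2 - (6)^2| < delta * 13.
We need delta * 13 <= 1/3, i.e. delta <= 1/3/13 = 1/39.
Since 1/39 < 1, this is tighter than 1; take delta = 1/39.
So delta = 1/39 works.

1/39


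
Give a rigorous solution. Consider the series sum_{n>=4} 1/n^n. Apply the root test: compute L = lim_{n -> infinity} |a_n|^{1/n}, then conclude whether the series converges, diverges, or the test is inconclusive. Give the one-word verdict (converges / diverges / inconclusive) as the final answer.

Let a_n denote the general term. Form |a_n|^(1/n) and simplify:
|a_n|^(1/n) = 1/n
Take the limit as n -> infinity: L = 0.
Since L = 0 < 1, the root test implies convergence.

converges


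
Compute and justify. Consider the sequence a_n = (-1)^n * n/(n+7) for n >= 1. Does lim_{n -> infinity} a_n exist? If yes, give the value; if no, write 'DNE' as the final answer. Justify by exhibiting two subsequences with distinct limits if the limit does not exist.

Examine the behaviour of a_n along subsequences.
a_{2k} = 2k/(2k+7) -> 1. a_{2k+1} = -(2k+1)/(2k+8) -> -1.
Since these two subsequential limits are 1 and -1, distinct, the full sequence cannot converge (a convergent sequence has all subsequences tending to the same limit). So lim a_n does not exist.

DNE


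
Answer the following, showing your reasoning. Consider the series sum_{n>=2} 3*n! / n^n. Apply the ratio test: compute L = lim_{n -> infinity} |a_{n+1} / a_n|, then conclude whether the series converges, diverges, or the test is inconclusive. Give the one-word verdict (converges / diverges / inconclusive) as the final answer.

Let a_n denote the general term. Form the ratio a_{n+1}/a_n and simplify:
a_{n+1}/a_n = (n/(n + 1))^n
Take the limit as n -> infinity: L = exp(-1).
Since L = exp(-1) < 1, the ratio test implies the series converges.

converges


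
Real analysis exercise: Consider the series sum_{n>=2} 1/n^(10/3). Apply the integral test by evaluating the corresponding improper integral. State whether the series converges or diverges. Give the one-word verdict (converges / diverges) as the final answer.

Let f(x) = x^(-10/3). Then f is positive, continuous, and decreasing on [2, infinity), so the integral test applies.
Compute the improper integral int_{2}^infinity f(x) dx:
  antiderivative F(x) = -3/(7*x^(7/3)).
  As x -> infinity, F(x) -> 0 (since p = 10/3 > 1).
  So int = F(infinity) - F(2) = 0 - (-3*2^(2/3)/56) = 3*2^(2/3)/56.
  Finite, so by the integral test, the series converges.

converges


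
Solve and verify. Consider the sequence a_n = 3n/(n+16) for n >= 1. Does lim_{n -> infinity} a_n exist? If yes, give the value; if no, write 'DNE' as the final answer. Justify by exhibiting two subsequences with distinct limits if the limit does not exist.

Examine the behaviour of a_n along subsequences.
Even-n subsequence a_{2k} = 3(2k)/(2k+16) -> 3. Odd-n subsequence a_{2k+1} = 3(2k+1)/(2k+17) -> 3. Both tend to 3, which suggests the limit is 3; verify directly.
|a_n - 3| = |3n - 3(n+16)| / (n+16) = 48/(n+16) < 48/n for every n >= 1.
Given epsilon > 0, choose a positive integer N > 48/epsilon. Then for all n >= N, |a_n - 3| < 48/n <= 48/N < epsilon.
So by the definition of the limit, lim a_n exists and equals 3.

3


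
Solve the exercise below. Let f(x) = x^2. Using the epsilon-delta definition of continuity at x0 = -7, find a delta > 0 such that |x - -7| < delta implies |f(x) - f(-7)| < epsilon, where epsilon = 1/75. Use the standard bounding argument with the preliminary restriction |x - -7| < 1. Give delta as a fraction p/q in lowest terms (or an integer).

Factor: |x^2 - (-7)^2| = |x - -7| * |x + -7|.
Impose |x - -7| < 1 first. Then |x + -7| = |(x - -7) + 2*(-7)| <= |x - -7| + 2*|-7| < 1 + 14 = 15.
So |x^2 - (-7)^2| < delta * 15.
We need delta * 15 <= 1/75, i.e. delta <= 1/75/15 = 1/1125.
Since 1/1125 < 1, this is tighter than 1; take delta = 1/1125.
So delta = 1/1125 works.

1/1125


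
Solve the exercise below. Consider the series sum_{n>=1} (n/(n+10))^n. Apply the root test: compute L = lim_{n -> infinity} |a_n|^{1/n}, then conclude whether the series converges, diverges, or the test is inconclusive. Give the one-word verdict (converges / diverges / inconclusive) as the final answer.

Let a_n denote the general term. Form |a_n|^(1/n) and simplify:
|a_n|^(1/n) = n/(n + 10)
Take the limit as n -> infinity: L = 1.
Since L = 1, the root test is inconclusive. (In fact a_n = (n/(n+10))^n -> e^(-10) != 0, so the nth-term test shows divergence; but the root test itself gives no conclusion.)

inconclusive


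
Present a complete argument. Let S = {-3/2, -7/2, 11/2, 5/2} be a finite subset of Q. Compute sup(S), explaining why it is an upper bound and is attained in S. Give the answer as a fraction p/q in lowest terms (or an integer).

S is finite, so sup(S) = max(S).
Sorted decreasing:
11/2, 5/2, -3/2, -7/2
The extremum is 11/2.
For every x in S, x <= 11/2. And 11/2 is in S, so it is attained.
Therefore sup(S) = 11/2.

11/2


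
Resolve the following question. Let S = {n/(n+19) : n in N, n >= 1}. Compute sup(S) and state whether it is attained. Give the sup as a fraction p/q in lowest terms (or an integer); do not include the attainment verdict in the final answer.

Analysis:
- Values: 1/20, 2/21, 3/22, 4/23, ... strictly increasing.
- Minimum is 1/20 (n=1); inf = 1/20 (attained).
- n/(n+19) = 1 - 19/(n+19) -> 1 from below as n -> infinity, and never equals 1.
- So sup = 1 (not attained).
Conclusion: sup(S) = 1, not attained in S.

1


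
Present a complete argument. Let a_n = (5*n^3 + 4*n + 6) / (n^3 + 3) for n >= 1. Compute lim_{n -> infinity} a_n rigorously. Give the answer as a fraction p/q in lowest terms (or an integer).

Divide numerator and denominator by n^3, the highest power:
numerator / n^3 = 5 + 4/n^2 + 6/n^3
denominator / n^3 = 1 + 3/n^3
As n -> infinity, all terms of the form c/n^k (k >= 1) tend to 0.
So numerator / n^3 -> 5 and denominator / n^3 -> 1.
Therefore lim a_n = 5.

5


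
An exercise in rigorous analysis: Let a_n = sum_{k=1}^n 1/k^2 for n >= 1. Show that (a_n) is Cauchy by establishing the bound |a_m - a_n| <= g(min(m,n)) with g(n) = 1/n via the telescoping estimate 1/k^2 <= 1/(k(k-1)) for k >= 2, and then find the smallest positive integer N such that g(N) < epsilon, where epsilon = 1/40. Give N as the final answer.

For m > n >= 1: |a_m - a_n| = sum_{k=n+1}^m 1/k^2.
Use 1/k^2 <= 1/(k(k-1)) = 1/(k-1) - 1/k for k >= 2:
sum_{k=n+1}^m 1/k^2 <= sum_{k=n+1}^m (1/(k-1) - 1/k) = 1/n - 1/m <= 1/n.
By symmetry the same bound holds with n,m swapped, so |a_m - a_n| <= 1/min(m,n) = g(min(m,n)). Since g(n) -> 0, (a_n) is Cauchy.
Now solve g(N) < 1/40: 1/N < 1/40 <=> N > 1/(1/40) = 40.
The smallest integer strictly greater than 40 is N = 41.
Check: g(41) = 1/41 < 1/40; g(40) = 1/40 >= 1/40. So N = 41.

41


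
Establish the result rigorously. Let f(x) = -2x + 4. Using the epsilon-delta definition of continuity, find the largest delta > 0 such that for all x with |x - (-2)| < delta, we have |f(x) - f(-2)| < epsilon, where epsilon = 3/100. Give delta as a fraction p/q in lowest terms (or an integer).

We compute f(-2) = -2*(-2) + 4 = 8.
|f(x) - f(-2)| = |-2x + 4 - (8)| = |-2(x - (-2))| = 2|x - (-2)|.
We need 2|x - (-2)| < 3/100, i.e. |x - (-2)| < 3/100 / 2 = 3/200.
So any delta <= 3/200 works. Conversely, if delta > 3/200, then x = -2 + 3/200 satisfies |x - (-2)| = 3/200 < delta but |f(x) - f(-2)| = 2 * 3/200 = 3/100, which is not < 3/100; so no larger delta works.
Hence the largest such delta is 3/200.

3/200


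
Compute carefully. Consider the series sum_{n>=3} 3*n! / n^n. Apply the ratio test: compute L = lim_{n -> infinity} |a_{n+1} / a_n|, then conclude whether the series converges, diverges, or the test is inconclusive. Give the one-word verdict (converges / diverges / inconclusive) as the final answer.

Let a_n denote the general term. Form the ratio a_{n+1}/a_n and simplify:
a_{n+1}/a_n = (n/(n + 1))^n
Take the limit as n -> infinity: L = exp(-1).
Since L = exp(-1) < 1, the ratio test implies the series converges.

converges


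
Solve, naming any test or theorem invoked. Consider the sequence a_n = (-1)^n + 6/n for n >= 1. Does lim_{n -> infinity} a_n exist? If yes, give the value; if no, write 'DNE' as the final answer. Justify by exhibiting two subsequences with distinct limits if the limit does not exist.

Examine the behaviour of a_n along subsequences.
a_{2k} = 1 + 6/(2k) -> 1. a_{2k+1} = -1 + 6/(2k+1) -> -1.
Since these two subsequential limits are 1 and -1, distinct, the full sequence cannot converge (a convergent sequence has all subsequences tending to the same limit). So lim a_n does not exist.

DNE


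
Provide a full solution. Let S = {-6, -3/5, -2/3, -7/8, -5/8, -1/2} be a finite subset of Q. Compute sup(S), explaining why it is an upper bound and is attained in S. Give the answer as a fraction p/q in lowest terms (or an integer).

S is finite, so sup(S) = max(S).
Sorted decreasing:
-1/2, -3/5, -5/8, -2/3, -7/8, -6
The extremum is -1/2.
For every x in S, x <= -1/2. And -1/2 is in S, so it is attained.
Therefore sup(S) = -1/2.

-1/2


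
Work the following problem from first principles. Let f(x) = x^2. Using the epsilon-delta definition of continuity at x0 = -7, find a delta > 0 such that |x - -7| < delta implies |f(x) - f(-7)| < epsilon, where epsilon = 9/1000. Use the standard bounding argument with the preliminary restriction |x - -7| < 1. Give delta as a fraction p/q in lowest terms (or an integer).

Factor: |x^2 - (-7)^2| = |x - -7| * |x + -7|.
Impose |x - -7| < 1 first. Then |x + -7| = |(x - -7) + 2*(-7)| <= |x - -7| + 2*|-7| < 1 + 14 = 15.
So |x^2 - (-7)^2| < delta * 15.
We need delta * 15 <= 9/1000, i.e. delta <= 9/1000/15 = 3/5000.
Since 3/5000 < 1, this is tighter than 1; take delta = 3/5000.
So delta = 3/5000 works.

3/5000


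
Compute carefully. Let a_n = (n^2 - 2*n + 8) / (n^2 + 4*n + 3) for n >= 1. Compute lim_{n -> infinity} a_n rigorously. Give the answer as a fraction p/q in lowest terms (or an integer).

Divide numerator and denominator by n^2, the highest power:
numerator / n^2 = 1 - 2/n + 8/n^2
denominator / n^2 = 1 + 4/n + 3/n^2
As n -> infinity, all terms of the form c/n^k (k >= 1) tend to 0.
So numerator / n^2 -> 1 and denominator / n^2 -> 1.
Therefore lim a_n = 1.

1


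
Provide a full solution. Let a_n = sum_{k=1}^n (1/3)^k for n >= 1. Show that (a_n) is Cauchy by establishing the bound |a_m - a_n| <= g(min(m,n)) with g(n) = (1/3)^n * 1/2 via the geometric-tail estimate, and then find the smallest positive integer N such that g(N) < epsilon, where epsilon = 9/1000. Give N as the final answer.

For m > n >= 1: |a_m - a_n| = sum_{k=n+1}^m (1/3)^k < sum_{k=n+1}^infinity (1/3)^k = (1/3)^(n+1) / (1 - 1/3) = (1/3)^n * (1/3) * (3/2) = (1/3)^n * 1/2.
So g(n) = (1/3)^n / 2. Since g(n) -> 0, (a_n) is Cauchy.
Now solve g(N) < 9/1000: (1/3)^N / 2 < 9/1000 <=> 3^N > 1 / (2 * 9/1000) = 500/9.
Check powers of 3: 3^3 = 27 <= 500/9, 3^4 = 81 > 500/9.
So the smallest such N is 4. Check: g(4) = 1/(2 * 81) = 1/162 < 9/1000.

4


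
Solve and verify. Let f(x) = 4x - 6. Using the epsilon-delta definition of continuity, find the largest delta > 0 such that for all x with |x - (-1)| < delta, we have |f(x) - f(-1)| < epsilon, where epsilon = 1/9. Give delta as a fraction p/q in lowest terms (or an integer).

We compute f(-1) = 4*(-1) - 6 = -10.
|f(x) - f(-1)| = |4x - 6 - (-10)| = |4(x - (-1))| = 4|x - (-1)|.
We need 4|x - (-1)| < 1/9, i.e. |x - (-1)| < 1/9 / 4 = 1/36.
So any delta <= 1/36 works. Conversely, if delta > 1/36, then x = -1 + 1/36 satisfies |x - (-1)| = 1/36 < delta but |f(x) - f(-1)| = 4 * 1/36 = 1/9, which is not < 1/9; so no larger delta works.
Hence the largest such delta is 1/36.

1/36


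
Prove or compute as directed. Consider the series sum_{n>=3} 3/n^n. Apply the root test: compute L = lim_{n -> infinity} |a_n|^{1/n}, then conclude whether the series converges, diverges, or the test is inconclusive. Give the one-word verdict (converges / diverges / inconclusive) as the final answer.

Let a_n denote the general term. Form |a_n|^(1/n) and simplify:
|a_n|^(1/n) = 3^(1/n)/n
Take the limit as n -> infinity: L = 0.
Since L = 0 < 1, the root test implies convergence.

converges


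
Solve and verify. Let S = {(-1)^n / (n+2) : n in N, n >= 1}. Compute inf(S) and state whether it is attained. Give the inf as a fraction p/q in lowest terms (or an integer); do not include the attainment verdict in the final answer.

Analysis:
- Values: -1/3, 1/4, -1/5, 1/6, -1/7, ...
- Positive terms (even n): 1/(2+2), 1/(4+2), ... decreasing -> max = 1/4 (n=2).
- Negative terms (odd n): -1/(1+2), -1/(3+2), ... increasing -> min = -1/3 (n=1).
- So sup = 1/4 (attained at n=2); inf = -1/3 (attained at n=1).
Conclusion: inf(S) = -1/3, attained in S.

-1/3


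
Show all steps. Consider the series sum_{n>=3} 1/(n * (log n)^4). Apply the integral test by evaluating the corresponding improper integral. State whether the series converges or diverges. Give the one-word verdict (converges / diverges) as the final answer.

Let f(x) = 1/(x*log(x)^4). Then f is positive, continuous, and decreasing on [3, infinity), so the integral test applies.
Compute the improper integral int_{3}^infinity f(x) dx:
  antiderivative F(x) = -1/(3*log(x)^3).
  F(x) -> 0 as x -> infinity.  int = 0 - F(3) = 1/(3*log(3)^3) < infinity. By the integral test, the series converges.

converges


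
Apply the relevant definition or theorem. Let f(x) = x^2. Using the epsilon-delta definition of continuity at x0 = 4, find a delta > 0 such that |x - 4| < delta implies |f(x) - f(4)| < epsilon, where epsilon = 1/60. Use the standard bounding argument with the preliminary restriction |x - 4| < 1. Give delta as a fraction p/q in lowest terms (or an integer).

Factor: |x^2 - (4)^2| = |x - 4| * |x + 4|.
Impose |x - 4| < 1 first. Then |x + 4| = |(x - 4) + 2*(4)| <= |x - 4| + 2*|4| < 1 + 8 = 9.
So |x^2 - (4)^2| < delta * 9.
We need delta * 9 <= 1/60, i.e. delta <= 1/60/9 = 1/540.
Since 1/540 < 1, this is tighter than 1; take delta = 1/540.
So delta = 1/540 works.

1/540


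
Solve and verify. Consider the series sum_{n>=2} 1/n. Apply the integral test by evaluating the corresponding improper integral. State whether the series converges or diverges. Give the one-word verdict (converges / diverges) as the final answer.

Let f(x) = 1/x. Then f is positive, continuous, and decreasing on [2, infinity), so the integral test applies.
Compute the improper integral int_{2}^infinity f(x) dx:
  antiderivative F(x) = log(x).
  As x -> infinity, log(x) -> infinity.
  So int = infinity - log(2) = infinity. By the integral test, the series diverges.

diverges


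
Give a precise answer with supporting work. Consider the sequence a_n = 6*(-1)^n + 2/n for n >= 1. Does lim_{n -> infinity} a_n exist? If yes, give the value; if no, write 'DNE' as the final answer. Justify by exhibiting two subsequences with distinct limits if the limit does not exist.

Examine the behaviour of a_n along subsequences.
a_{2k} = 6 + 2/(2k) -> 6. a_{2k+1} = -6 + 2/(2k+1) -> -6.
Since these two subsequential limits are 6 and -6, distinct, the full sequence cannot converge (a convergent sequence has all subsequences tending to the same limit). So lim a_n does not exist.

DNE


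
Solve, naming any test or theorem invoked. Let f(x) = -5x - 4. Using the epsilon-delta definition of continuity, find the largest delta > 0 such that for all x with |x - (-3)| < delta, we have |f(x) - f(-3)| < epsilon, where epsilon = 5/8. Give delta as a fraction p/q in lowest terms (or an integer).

We compute f(-3) = -5*(-3) - 4 = 11.
|f(x) - f(-3)| = |-5x - 4 - (11)| = |-5(x - (-3))| = 5|x - (-3)|.
We need 5|x - (-3)| < 5/8, i.e. |x - (-3)| < 5/8 / 5 = 1/8.
So any delta <= 1/8 works. Conversely, if delta > 1/8, then x = -3 + 1/8 satisfies |x - (-3)| = 1/8 < delta but |f(x) - f(-3)| = 5 * 1/8 = 5/8, which is not < 5/8; so no larger delta works.
Hence the largest such delta is 1/8.

1/8


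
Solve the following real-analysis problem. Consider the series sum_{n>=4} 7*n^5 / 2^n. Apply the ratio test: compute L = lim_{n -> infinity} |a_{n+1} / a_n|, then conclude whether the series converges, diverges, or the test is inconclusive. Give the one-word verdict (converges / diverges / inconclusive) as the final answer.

Let a_n denote the general term. Form the ratio a_{n+1}/a_n and simplify:
a_{n+1}/a_n = (n + 1)^5/(2*n^5)
Take the limit as n -> infinity: L = 1/2.
Since L = 1/2 < 1, the ratio test implies the series converges.

converges


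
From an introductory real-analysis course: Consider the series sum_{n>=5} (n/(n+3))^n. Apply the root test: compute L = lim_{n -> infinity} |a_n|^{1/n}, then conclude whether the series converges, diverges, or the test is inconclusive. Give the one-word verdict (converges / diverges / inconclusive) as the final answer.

Let a_n denote the general term. Form |a_n|^(1/n) and simplify:
|a_n|^(1/n) = n/(n + 3)
Take the limit as n -> infinity: L = 1.
Since L = 1, the root test is inconclusive. (In fact a_n = (n/(n+3))^n -> e^(-3) != 0, so the nth-term test shows divergence; but the root test itself gives no conclusion.)

inconclusive


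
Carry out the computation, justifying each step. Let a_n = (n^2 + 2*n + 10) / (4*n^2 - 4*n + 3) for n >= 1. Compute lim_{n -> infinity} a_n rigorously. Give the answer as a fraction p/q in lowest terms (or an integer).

Divide numerator and denominator by n^2, the highest power:
numerator / n^2 = 1 + 2/n + 10/n^2
denominator / n^2 = 4 - 4/n + 3/n^2
As n -> infinity, all terms of the form c/n^k (k >= 1) tend to 0.
So numerator / n^2 -> 1 and denominator / n^2 -> 4.
Therefore lim a_n = 1/4.

1/4


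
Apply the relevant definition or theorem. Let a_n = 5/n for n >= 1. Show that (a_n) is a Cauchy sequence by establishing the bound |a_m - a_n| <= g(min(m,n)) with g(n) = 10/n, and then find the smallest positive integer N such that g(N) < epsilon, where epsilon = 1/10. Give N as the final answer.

For any m, n >= 1, by the triangle inequality:
|a_m - a_n| = |5/m - 5/n| <= 5*1/m + 5*1/n <= 10/min(m,n).
So g(n) = 10/n bounds the Cauchy difference. Since g(n) -> 0, (a_n) is Cauchy.
Now solve g(N) < 1/10: 10/N < 1/10 <=> N > 10 / (1/10) = 100.
The smallest integer strictly greater than 100 is N = 101.
Check: g(101) = 10/101 = 10/101 < 1/10; g(100) = 1/10 >= 1/10. So N = 101.

101


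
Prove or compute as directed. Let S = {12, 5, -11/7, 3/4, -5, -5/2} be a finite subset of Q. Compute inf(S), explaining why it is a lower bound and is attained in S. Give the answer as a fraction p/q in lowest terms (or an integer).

S is finite, so inf(S) = min(S).
Sorted increasing:
-5, -5/2, -11/7, 3/4, 5, 12
The extremum is -5.
For every x in S, x >= -5. And -5 is in S, so it is attained.
Therefore inf(S) = -5.

-5


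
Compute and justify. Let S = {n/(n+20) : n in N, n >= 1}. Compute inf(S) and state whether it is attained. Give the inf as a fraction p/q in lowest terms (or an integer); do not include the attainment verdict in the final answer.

Analysis:
- Values: 1/21, 1/11, 3/23, 1/6, ... strictly increasing.
- Minimum is 1/21 (n=1); inf = 1/21 (attained).
- n/(n+20) = 1 - 20/(n+20) -> 1 from below as n -> infinity, and never equals 1.
- So sup = 1 (not attained).
Conclusion: inf(S) = 1/21, attained in S.

1/21


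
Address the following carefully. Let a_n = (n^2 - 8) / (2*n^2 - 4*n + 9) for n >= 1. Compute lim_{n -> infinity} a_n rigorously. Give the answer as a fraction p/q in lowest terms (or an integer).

Divide numerator and denominator by n^2, the highest power:
numerator / n^2 = 1 - 8/n^2
denominator / n^2 = 2 - 4/n + 9/n^2
As n -> infinity, all terms of the form c/n^k (k >= 1) tend to 0.
So numerator / n^2 -> 1 and denominator / n^2 -> 2.
Therefore lim a_n = 1/2.

1/2


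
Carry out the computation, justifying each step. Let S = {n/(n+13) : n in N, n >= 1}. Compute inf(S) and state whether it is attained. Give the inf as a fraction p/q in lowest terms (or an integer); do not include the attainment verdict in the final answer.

Analysis:
- Values: 1/14, 2/15, 3/16, 4/17, ... strictly increasing.
- Minimum is 1/14 (n=1); inf = 1/14 (attained).
- n/(n+13) = 1 - 13/(n+13) -> 1 from below as n -> infinity, and never equals 1.
- So sup = 1 (not attained).
Conclusion: inf(S) = 1/14, attained in S.

1/14
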